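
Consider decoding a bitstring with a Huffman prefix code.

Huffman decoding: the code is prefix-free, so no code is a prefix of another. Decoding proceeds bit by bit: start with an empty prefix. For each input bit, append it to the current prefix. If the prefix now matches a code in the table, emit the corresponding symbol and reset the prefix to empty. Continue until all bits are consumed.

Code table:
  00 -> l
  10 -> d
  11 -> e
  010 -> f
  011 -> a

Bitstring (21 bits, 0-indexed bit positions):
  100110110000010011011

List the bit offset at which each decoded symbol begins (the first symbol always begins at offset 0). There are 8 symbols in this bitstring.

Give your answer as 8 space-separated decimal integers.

Answer: 0 2 5 8 10 12 15 18

Derivation:
Bit 0: prefix='1' (no match yet)
Bit 1: prefix='10' -> emit 'd', reset
Bit 2: prefix='0' (no match yet)
Bit 3: prefix='01' (no match yet)
Bit 4: prefix='011' -> emit 'a', reset
Bit 5: prefix='0' (no match yet)
Bit 6: prefix='01' (no match yet)
Bit 7: prefix='011' -> emit 'a', reset
Bit 8: prefix='0' (no match yet)
Bit 9: prefix='00' -> emit 'l', reset
Bit 10: prefix='0' (no match yet)
Bit 11: prefix='00' -> emit 'l', reset
Bit 12: prefix='0' (no match yet)
Bit 13: prefix='01' (no match yet)
Bit 14: prefix='010' -> emit 'f', reset
Bit 15: prefix='0' (no match yet)
Bit 16: prefix='01' (no match yet)
Bit 17: prefix='011' -> emit 'a', reset
Bit 18: prefix='0' (no match yet)
Bit 19: prefix='01' (no match yet)
Bit 20: prefix='011' -> emit 'a', reset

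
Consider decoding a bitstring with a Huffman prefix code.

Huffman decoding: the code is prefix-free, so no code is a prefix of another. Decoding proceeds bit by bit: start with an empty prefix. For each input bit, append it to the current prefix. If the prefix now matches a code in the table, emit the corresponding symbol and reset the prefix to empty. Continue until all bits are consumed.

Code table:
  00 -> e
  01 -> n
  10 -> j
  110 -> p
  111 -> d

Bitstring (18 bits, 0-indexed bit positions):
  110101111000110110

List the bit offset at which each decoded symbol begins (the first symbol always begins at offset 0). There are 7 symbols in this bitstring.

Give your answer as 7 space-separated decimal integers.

Bit 0: prefix='1' (no match yet)
Bit 1: prefix='11' (no match yet)
Bit 2: prefix='110' -> emit 'p', reset
Bit 3: prefix='1' (no match yet)
Bit 4: prefix='10' -> emit 'j', reset
Bit 5: prefix='1' (no match yet)
Bit 6: prefix='11' (no match yet)
Bit 7: prefix='111' -> emit 'd', reset
Bit 8: prefix='1' (no match yet)
Bit 9: prefix='10' -> emit 'j', reset
Bit 10: prefix='0' (no match yet)
Bit 11: prefix='00' -> emit 'e', reset
Bit 12: prefix='1' (no match yet)
Bit 13: prefix='11' (no match yet)
Bit 14: prefix='110' -> emit 'p', reset
Bit 15: prefix='1' (no match yet)
Bit 16: prefix='11' (no match yet)
Bit 17: prefix='110' -> emit 'p', reset

Answer: 0 3 5 8 10 12 15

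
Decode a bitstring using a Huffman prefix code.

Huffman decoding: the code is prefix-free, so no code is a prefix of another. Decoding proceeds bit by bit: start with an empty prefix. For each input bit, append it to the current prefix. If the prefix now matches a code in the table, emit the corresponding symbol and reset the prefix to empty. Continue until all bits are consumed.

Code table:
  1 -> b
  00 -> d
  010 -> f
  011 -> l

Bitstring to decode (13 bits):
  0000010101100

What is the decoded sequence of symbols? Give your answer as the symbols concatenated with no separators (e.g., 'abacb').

Answer: ddfbld

Derivation:
Bit 0: prefix='0' (no match yet)
Bit 1: prefix='00' -> emit 'd', reset
Bit 2: prefix='0' (no match yet)
Bit 3: prefix='00' -> emit 'd', reset
Bit 4: prefix='0' (no match yet)
Bit 5: prefix='01' (no match yet)
Bit 6: prefix='010' -> emit 'f', reset
Bit 7: prefix='1' -> emit 'b', reset
Bit 8: prefix='0' (no match yet)
Bit 9: prefix='01' (no match yet)
Bit 10: prefix='011' -> emit 'l', reset
Bit 11: prefix='0' (no match yet)
Bit 12: prefix='00' -> emit 'd', reset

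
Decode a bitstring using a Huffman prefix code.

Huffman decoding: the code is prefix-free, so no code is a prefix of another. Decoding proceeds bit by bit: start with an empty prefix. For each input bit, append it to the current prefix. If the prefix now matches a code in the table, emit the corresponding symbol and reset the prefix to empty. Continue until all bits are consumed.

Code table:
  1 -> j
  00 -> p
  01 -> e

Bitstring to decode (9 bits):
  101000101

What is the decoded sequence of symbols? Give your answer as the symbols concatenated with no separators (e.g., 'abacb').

Answer: jepee

Derivation:
Bit 0: prefix='1' -> emit 'j', reset
Bit 1: prefix='0' (no match yet)
Bit 2: prefix='01' -> emit 'e', reset
Bit 3: prefix='0' (no match yet)
Bit 4: prefix='00' -> emit 'p', reset
Bit 5: prefix='0' (no match yet)
Bit 6: prefix='01' -> emit 'e', reset
Bit 7: prefix='0' (no match yet)
Bit 8: prefix='01' -> emit 'e', reset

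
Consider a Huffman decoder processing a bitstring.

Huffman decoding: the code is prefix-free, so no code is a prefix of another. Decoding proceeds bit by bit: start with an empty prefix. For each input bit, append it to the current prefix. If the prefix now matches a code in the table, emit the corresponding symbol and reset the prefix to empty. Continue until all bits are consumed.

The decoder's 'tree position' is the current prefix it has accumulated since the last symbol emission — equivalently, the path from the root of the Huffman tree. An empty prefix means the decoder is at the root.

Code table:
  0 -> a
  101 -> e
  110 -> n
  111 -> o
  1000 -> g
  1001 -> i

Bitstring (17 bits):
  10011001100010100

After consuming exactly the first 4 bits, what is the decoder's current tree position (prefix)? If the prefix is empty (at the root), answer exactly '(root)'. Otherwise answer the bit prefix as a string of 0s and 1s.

Bit 0: prefix='1' (no match yet)
Bit 1: prefix='10' (no match yet)
Bit 2: prefix='100' (no match yet)
Bit 3: prefix='1001' -> emit 'i', reset

Answer: (root)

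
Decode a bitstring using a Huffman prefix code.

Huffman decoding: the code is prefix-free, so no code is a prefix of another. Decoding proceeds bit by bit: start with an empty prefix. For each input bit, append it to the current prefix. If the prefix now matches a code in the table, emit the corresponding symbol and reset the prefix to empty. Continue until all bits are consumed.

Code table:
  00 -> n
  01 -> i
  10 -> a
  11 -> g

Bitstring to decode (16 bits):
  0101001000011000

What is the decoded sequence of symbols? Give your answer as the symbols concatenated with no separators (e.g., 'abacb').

Answer: iinanian

Derivation:
Bit 0: prefix='0' (no match yet)
Bit 1: prefix='01' -> emit 'i', reset
Bit 2: prefix='0' (no match yet)
Bit 3: prefix='01' -> emit 'i', reset
Bit 4: prefix='0' (no match yet)
Bit 5: prefix='00' -> emit 'n', reset
Bit 6: prefix='1' (no match yet)
Bit 7: prefix='10' -> emit 'a', reset
Bit 8: prefix='0' (no match yet)
Bit 9: prefix='00' -> emit 'n', reset
Bit 10: prefix='0' (no match yet)
Bit 11: prefix='01' -> emit 'i', reset
Bit 12: prefix='1' (no match yet)
Bit 13: prefix='10' -> emit 'a', reset
Bit 14: prefix='0' (no match yet)
Bit 15: prefix='00' -> emit 'n', reset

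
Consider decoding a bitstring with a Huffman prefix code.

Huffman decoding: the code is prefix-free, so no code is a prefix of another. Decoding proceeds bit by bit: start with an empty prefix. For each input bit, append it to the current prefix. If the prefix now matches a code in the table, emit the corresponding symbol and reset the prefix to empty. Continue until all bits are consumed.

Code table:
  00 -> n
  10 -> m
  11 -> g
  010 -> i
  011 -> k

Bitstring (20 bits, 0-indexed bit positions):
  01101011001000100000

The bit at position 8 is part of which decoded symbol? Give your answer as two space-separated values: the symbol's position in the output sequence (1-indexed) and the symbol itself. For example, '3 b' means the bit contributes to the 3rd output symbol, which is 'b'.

Answer: 4 n

Derivation:
Bit 0: prefix='0' (no match yet)
Bit 1: prefix='01' (no match yet)
Bit 2: prefix='011' -> emit 'k', reset
Bit 3: prefix='0' (no match yet)
Bit 4: prefix='01' (no match yet)
Bit 5: prefix='010' -> emit 'i', reset
Bit 6: prefix='1' (no match yet)
Bit 7: prefix='11' -> emit 'g', reset
Bit 8: prefix='0' (no match yet)
Bit 9: prefix='00' -> emit 'n', reset
Bit 10: prefix='1' (no match yet)
Bit 11: prefix='10' -> emit 'm', reset
Bit 12: prefix='0' (no match yet)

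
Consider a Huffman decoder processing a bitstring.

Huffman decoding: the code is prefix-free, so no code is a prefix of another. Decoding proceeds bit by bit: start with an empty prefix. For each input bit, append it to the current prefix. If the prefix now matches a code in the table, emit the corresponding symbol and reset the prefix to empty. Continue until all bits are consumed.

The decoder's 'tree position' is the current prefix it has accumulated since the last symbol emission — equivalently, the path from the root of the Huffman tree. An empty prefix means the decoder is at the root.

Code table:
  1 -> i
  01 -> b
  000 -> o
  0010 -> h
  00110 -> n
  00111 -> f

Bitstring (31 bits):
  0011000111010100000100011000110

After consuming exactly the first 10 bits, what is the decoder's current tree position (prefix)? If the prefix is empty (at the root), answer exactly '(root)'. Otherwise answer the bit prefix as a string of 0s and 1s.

Bit 0: prefix='0' (no match yet)
Bit 1: prefix='00' (no match yet)
Bit 2: prefix='001' (no match yet)
Bit 3: prefix='0011' (no match yet)
Bit 4: prefix='00110' -> emit 'n', reset
Bit 5: prefix='0' (no match yet)
Bit 6: prefix='00' (no match yet)
Bit 7: prefix='001' (no match yet)
Bit 8: prefix='0011' (no match yet)
Bit 9: prefix='00111' -> emit 'f', reset

Answer: (root)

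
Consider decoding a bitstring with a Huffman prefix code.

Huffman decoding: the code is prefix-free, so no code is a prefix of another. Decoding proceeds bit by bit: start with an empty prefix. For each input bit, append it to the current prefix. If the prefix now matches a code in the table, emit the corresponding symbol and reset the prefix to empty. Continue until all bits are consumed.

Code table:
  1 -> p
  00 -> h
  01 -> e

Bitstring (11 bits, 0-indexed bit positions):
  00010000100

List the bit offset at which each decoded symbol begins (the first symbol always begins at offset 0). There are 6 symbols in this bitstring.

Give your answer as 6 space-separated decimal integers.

Bit 0: prefix='0' (no match yet)
Bit 1: prefix='00' -> emit 'h', reset
Bit 2: prefix='0' (no match yet)
Bit 3: prefix='01' -> emit 'e', reset
Bit 4: prefix='0' (no match yet)
Bit 5: prefix='00' -> emit 'h', reset
Bit 6: prefix='0' (no match yet)
Bit 7: prefix='00' -> emit 'h', reset
Bit 8: prefix='1' -> emit 'p', reset
Bit 9: prefix='0' (no match yet)
Bit 10: prefix='00' -> emit 'h', reset

Answer: 0 2 4 6 8 9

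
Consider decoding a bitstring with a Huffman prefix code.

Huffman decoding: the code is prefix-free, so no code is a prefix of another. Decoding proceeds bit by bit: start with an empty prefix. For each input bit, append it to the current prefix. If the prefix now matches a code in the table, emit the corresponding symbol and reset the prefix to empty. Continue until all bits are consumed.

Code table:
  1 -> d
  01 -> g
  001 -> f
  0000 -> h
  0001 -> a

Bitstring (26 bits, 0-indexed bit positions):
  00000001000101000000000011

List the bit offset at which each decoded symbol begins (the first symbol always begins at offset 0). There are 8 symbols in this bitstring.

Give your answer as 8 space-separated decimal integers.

Answer: 0 4 8 12 14 18 22 25

Derivation:
Bit 0: prefix='0' (no match yet)
Bit 1: prefix='00' (no match yet)
Bit 2: prefix='000' (no match yet)
Bit 3: prefix='0000' -> emit 'h', reset
Bit 4: prefix='0' (no match yet)
Bit 5: prefix='00' (no match yet)
Bit 6: prefix='000' (no match yet)
Bit 7: prefix='0001' -> emit 'a', reset
Bit 8: prefix='0' (no match yet)
Bit 9: prefix='00' (no match yet)
Bit 10: prefix='000' (no match yet)
Bit 11: prefix='0001' -> emit 'a', reset
Bit 12: prefix='0' (no match yet)
Bit 13: prefix='01' -> emit 'g', reset
Bit 14: prefix='0' (no match yet)
Bit 15: prefix='00' (no match yet)
Bit 16: prefix='000' (no match yet)
Bit 17: prefix='0000' -> emit 'h', reset
Bit 18: prefix='0' (no match yet)
Bit 19: prefix='00' (no match yet)
Bit 20: prefix='000' (no match yet)
Bit 21: prefix='0000' -> emit 'h', reset
Bit 22: prefix='0' (no match yet)
Bit 23: prefix='00' (no match yet)
Bit 24: prefix='001' -> emit 'f', reset
Bit 25: prefix='1' -> emit 'd', reset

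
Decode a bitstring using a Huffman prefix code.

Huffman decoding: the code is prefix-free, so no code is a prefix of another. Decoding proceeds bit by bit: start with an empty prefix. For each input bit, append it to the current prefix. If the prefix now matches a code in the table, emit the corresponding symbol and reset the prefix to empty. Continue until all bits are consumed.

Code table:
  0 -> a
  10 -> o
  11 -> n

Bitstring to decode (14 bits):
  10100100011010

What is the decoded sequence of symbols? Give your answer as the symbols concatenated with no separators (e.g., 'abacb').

Answer: ooaoaanao

Derivation:
Bit 0: prefix='1' (no match yet)
Bit 1: prefix='10' -> emit 'o', reset
Bit 2: prefix='1' (no match yet)
Bit 3: prefix='10' -> emit 'o', reset
Bit 4: prefix='0' -> emit 'a', reset
Bit 5: prefix='1' (no match yet)
Bit 6: prefix='10' -> emit 'o', reset
Bit 7: prefix='0' -> emit 'a', reset
Bit 8: prefix='0' -> emit 'a', reset
Bit 9: prefix='1' (no match yet)
Bit 10: prefix='11' -> emit 'n', reset
Bit 11: prefix='0' -> emit 'a', reset
Bit 12: prefix='1' (no match yet)
Bit 13: prefix='10' -> emit 'o', reset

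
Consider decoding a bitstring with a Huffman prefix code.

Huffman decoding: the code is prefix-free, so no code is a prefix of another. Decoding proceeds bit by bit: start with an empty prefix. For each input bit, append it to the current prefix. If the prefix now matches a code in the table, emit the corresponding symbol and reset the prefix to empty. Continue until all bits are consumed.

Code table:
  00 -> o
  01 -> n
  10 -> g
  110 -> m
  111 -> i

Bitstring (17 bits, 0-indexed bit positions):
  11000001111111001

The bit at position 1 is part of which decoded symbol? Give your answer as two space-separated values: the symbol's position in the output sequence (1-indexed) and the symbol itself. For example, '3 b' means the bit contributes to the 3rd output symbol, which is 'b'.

Bit 0: prefix='1' (no match yet)
Bit 1: prefix='11' (no match yet)
Bit 2: prefix='110' -> emit 'm', reset
Bit 3: prefix='0' (no match yet)
Bit 4: prefix='00' -> emit 'o', reset
Bit 5: prefix='0' (no match yet)

Answer: 1 m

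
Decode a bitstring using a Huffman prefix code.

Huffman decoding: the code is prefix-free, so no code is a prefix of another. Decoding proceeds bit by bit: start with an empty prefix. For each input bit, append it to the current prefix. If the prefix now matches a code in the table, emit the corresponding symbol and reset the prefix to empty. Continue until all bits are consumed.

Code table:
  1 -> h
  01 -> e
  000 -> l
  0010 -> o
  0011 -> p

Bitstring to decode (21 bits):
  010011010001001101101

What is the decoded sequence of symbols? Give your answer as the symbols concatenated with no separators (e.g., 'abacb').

Answer: epelhpehe

Derivation:
Bit 0: prefix='0' (no match yet)
Bit 1: prefix='01' -> emit 'e', reset
Bit 2: prefix='0' (no match yet)
Bit 3: prefix='00' (no match yet)
Bit 4: prefix='001' (no match yet)
Bit 5: prefix='0011' -> emit 'p', reset
Bit 6: prefix='0' (no match yet)
Bit 7: prefix='01' -> emit 'e', reset
Bit 8: prefix='0' (no match yet)
Bit 9: prefix='00' (no match yet)
Bit 10: prefix='000' -> emit 'l', reset
Bit 11: prefix='1' -> emit 'h', reset
Bit 12: prefix='0' (no match yet)
Bit 13: prefix='00' (no match yet)
Bit 14: prefix='001' (no match yet)
Bit 15: prefix='0011' -> emit 'p', reset
Bit 16: prefix='0' (no match yet)
Bit 17: prefix='01' -> emit 'e', reset
Bit 18: prefix='1' -> emit 'h', reset
Bit 19: prefix='0' (no match yet)
Bit 20: prefix='01' -> emit 'e', reset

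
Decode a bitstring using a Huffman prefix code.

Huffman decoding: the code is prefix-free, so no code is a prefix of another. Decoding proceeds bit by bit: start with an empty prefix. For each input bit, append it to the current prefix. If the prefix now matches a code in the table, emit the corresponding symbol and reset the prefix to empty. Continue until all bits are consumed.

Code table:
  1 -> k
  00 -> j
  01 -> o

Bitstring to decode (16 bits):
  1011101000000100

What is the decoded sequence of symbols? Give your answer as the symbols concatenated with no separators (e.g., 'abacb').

Bit 0: prefix='1' -> emit 'k', reset
Bit 1: prefix='0' (no match yet)
Bit 2: prefix='01' -> emit 'o', reset
Bit 3: prefix='1' -> emit 'k', reset
Bit 4: prefix='1' -> emit 'k', reset
Bit 5: prefix='0' (no match yet)
Bit 6: prefix='01' -> emit 'o', reset
Bit 7: prefix='0' (no match yet)
Bit 8: prefix='00' -> emit 'j', reset
Bit 9: prefix='0' (no match yet)
Bit 10: prefix='00' -> emit 'j', reset
Bit 11: prefix='0' (no match yet)
Bit 12: prefix='00' -> emit 'j', reset
Bit 13: prefix='1' -> emit 'k', reset
Bit 14: prefix='0' (no match yet)
Bit 15: prefix='00' -> emit 'j', reset

Answer: kokkojjjkj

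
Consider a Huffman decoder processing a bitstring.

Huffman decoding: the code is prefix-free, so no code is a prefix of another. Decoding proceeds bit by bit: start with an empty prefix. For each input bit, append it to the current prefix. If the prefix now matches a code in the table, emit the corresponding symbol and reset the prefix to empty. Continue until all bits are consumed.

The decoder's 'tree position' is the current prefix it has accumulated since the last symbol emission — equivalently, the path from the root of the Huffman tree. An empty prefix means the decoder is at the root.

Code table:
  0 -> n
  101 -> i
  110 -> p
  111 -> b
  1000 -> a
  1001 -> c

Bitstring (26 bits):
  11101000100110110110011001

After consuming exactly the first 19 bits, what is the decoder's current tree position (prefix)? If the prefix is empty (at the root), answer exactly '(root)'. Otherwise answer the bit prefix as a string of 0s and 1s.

Bit 0: prefix='1' (no match yet)
Bit 1: prefix='11' (no match yet)
Bit 2: prefix='111' -> emit 'b', reset
Bit 3: prefix='0' -> emit 'n', reset
Bit 4: prefix='1' (no match yet)
Bit 5: prefix='10' (no match yet)
Bit 6: prefix='100' (no match yet)
Bit 7: prefix='1000' -> emit 'a', reset
Bit 8: prefix='1' (no match yet)
Bit 9: prefix='10' (no match yet)
Bit 10: prefix='100' (no match yet)
Bit 11: prefix='1001' -> emit 'c', reset
Bit 12: prefix='1' (no match yet)
Bit 13: prefix='10' (no match yet)
Bit 14: prefix='101' -> emit 'i', reset
Bit 15: prefix='1' (no match yet)
Bit 16: prefix='10' (no match yet)
Bit 17: prefix='101' -> emit 'i', reset
Bit 18: prefix='1' (no match yet)

Answer: 1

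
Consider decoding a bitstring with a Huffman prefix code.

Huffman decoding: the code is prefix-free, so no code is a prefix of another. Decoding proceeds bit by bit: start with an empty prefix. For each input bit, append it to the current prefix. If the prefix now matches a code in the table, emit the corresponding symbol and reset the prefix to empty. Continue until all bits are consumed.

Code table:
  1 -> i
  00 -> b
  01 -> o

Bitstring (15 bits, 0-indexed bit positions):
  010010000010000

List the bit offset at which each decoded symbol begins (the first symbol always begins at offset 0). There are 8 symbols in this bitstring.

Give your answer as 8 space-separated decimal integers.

Bit 0: prefix='0' (no match yet)
Bit 1: prefix='01' -> emit 'o', reset
Bit 2: prefix='0' (no match yet)
Bit 3: prefix='00' -> emit 'b', reset
Bit 4: prefix='1' -> emit 'i', reset
Bit 5: prefix='0' (no match yet)
Bit 6: prefix='00' -> emit 'b', reset
Bit 7: prefix='0' (no match yet)
Bit 8: prefix='00' -> emit 'b', reset
Bit 9: prefix='0' (no match yet)
Bit 10: prefix='01' -> emit 'o', reset
Bit 11: prefix='0' (no match yet)
Bit 12: prefix='00' -> emit 'b', reset
Bit 13: prefix='0' (no match yet)
Bit 14: prefix='00' -> emit 'b', reset

Answer: 0 2 4 5 7 9 11 13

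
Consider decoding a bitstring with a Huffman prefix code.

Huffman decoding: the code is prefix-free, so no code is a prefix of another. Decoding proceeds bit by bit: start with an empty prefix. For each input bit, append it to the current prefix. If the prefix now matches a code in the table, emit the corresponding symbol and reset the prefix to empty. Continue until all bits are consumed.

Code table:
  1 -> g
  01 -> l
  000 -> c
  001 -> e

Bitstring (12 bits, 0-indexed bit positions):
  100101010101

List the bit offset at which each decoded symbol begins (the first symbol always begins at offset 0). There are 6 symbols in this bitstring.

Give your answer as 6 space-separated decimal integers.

Bit 0: prefix='1' -> emit 'g', reset
Bit 1: prefix='0' (no match yet)
Bit 2: prefix='00' (no match yet)
Bit 3: prefix='001' -> emit 'e', reset
Bit 4: prefix='0' (no match yet)
Bit 5: prefix='01' -> emit 'l', reset
Bit 6: prefix='0' (no match yet)
Bit 7: prefix='01' -> emit 'l', reset
Bit 8: prefix='0' (no match yet)
Bit 9: prefix='01' -> emit 'l', reset
Bit 10: prefix='0' (no match yet)
Bit 11: prefix='01' -> emit 'l', reset

Answer: 0 1 4 6 8 10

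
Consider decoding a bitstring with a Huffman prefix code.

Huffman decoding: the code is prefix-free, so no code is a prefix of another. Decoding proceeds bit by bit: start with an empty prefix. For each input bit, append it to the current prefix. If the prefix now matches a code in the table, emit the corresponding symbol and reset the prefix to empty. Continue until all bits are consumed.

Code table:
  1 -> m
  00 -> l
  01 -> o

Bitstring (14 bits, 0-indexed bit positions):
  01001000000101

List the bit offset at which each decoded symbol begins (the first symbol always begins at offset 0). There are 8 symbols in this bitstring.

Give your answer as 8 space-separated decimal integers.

Answer: 0 2 4 5 7 9 11 12

Derivation:
Bit 0: prefix='0' (no match yet)
Bit 1: prefix='01' -> emit 'o', reset
Bit 2: prefix='0' (no match yet)
Bit 3: prefix='00' -> emit 'l', reset
Bit 4: prefix='1' -> emit 'm', reset
Bit 5: prefix='0' (no match yet)
Bit 6: prefix='00' -> emit 'l', reset
Bit 7: prefix='0' (no match yet)
Bit 8: prefix='00' -> emit 'l', reset
Bit 9: prefix='0' (no match yet)
Bit 10: prefix='00' -> emit 'l', reset
Bit 11: prefix='1' -> emit 'm', reset
Bit 12: prefix='0' (no match yet)
Bit 13: prefix='01' -> emit 'o', reset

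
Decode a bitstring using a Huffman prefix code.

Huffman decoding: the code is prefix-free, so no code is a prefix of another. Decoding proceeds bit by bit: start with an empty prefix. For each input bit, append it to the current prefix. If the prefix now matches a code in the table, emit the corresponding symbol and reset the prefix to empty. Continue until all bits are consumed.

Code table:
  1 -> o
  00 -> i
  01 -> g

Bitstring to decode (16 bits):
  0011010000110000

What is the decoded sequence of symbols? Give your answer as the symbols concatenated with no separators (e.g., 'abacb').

Answer: ioogiiooii

Derivation:
Bit 0: prefix='0' (no match yet)
Bit 1: prefix='00' -> emit 'i', reset
Bit 2: prefix='1' -> emit 'o', reset
Bit 3: prefix='1' -> emit 'o', reset
Bit 4: prefix='0' (no match yet)
Bit 5: prefix='01' -> emit 'g', reset
Bit 6: prefix='0' (no match yet)
Bit 7: prefix='00' -> emit 'i', reset
Bit 8: prefix='0' (no match yet)
Bit 9: prefix='00' -> emit 'i', reset
Bit 10: prefix='1' -> emit 'o', reset
Bit 11: prefix='1' -> emit 'o', reset
Bit 12: prefix='0' (no match yet)
Bit 13: prefix='00' -> emit 'i', reset
Bit 14: prefix='0' (no match yet)
Bit 15: prefix='00' -> emit 'i', reset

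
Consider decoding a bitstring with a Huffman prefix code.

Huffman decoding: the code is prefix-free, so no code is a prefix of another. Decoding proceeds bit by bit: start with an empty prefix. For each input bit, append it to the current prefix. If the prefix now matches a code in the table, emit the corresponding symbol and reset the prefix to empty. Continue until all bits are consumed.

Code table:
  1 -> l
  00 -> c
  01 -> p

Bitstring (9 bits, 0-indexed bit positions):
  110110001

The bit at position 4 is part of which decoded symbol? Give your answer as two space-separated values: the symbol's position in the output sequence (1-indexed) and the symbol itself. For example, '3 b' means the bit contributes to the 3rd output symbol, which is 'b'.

Bit 0: prefix='1' -> emit 'l', reset
Bit 1: prefix='1' -> emit 'l', reset
Bit 2: prefix='0' (no match yet)
Bit 3: prefix='01' -> emit 'p', reset
Bit 4: prefix='1' -> emit 'l', reset
Bit 5: prefix='0' (no match yet)
Bit 6: prefix='00' -> emit 'c', reset
Bit 7: prefix='0' (no match yet)
Bit 8: prefix='01' -> emit 'p', reset

Answer: 4 l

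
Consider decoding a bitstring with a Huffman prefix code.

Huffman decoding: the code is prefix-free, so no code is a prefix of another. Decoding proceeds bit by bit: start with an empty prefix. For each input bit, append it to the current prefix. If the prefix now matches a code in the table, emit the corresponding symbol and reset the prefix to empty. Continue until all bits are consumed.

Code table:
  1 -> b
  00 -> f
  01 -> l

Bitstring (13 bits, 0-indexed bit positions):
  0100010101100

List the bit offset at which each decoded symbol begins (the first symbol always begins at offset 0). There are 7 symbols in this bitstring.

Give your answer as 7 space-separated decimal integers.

Answer: 0 2 4 6 8 10 11

Derivation:
Bit 0: prefix='0' (no match yet)
Bit 1: prefix='01' -> emit 'l', reset
Bit 2: prefix='0' (no match yet)
Bit 3: prefix='00' -> emit 'f', reset
Bit 4: prefix='0' (no match yet)
Bit 5: prefix='01' -> emit 'l', reset
Bit 6: prefix='0' (no match yet)
Bit 7: prefix='01' -> emit 'l', reset
Bit 8: prefix='0' (no match yet)
Bit 9: prefix='01' -> emit 'l', reset
Bit 10: prefix='1' -> emit 'b', reset
Bit 11: prefix='0' (no match yet)
Bit 12: prefix='00' -> emit 'f', reset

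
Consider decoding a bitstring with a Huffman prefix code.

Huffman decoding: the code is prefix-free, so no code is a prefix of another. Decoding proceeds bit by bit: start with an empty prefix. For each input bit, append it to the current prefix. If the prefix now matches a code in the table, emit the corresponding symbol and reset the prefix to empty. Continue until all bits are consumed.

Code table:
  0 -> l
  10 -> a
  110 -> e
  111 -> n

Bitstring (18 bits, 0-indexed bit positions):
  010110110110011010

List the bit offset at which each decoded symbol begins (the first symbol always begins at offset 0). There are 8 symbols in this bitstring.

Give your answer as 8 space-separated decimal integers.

Answer: 0 1 3 6 9 12 13 16

Derivation:
Bit 0: prefix='0' -> emit 'l', reset
Bit 1: prefix='1' (no match yet)
Bit 2: prefix='10' -> emit 'a', reset
Bit 3: prefix='1' (no match yet)
Bit 4: prefix='11' (no match yet)
Bit 5: prefix='110' -> emit 'e', reset
Bit 6: prefix='1' (no match yet)
Bit 7: prefix='11' (no match yet)
Bit 8: prefix='110' -> emit 'e', reset
Bit 9: prefix='1' (no match yet)
Bit 10: prefix='11' (no match yet)
Bit 11: prefix='110' -> emit 'e', reset
Bit 12: prefix='0' -> emit 'l', reset
Bit 13: prefix='1' (no match yet)
Bit 14: prefix='11' (no match yet)
Bit 15: prefix='110' -> emit 'e', reset
Bit 16: prefix='1' (no match yet)
Bit 17: prefix='10' -> emit 'a', reset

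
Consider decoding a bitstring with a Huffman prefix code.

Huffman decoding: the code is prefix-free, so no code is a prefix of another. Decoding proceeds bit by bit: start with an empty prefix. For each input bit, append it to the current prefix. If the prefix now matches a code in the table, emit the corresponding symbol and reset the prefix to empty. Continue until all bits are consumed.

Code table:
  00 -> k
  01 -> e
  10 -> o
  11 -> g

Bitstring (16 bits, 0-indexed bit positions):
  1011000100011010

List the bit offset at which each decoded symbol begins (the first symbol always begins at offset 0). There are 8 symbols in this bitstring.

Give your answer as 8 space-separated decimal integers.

Answer: 0 2 4 6 8 10 12 14

Derivation:
Bit 0: prefix='1' (no match yet)
Bit 1: prefix='10' -> emit 'o', reset
Bit 2: prefix='1' (no match yet)
Bit 3: prefix='11' -> emit 'g', reset
Bit 4: prefix='0' (no match yet)
Bit 5: prefix='00' -> emit 'k', reset
Bit 6: prefix='0' (no match yet)
Bit 7: prefix='01' -> emit 'e', reset
Bit 8: prefix='0' (no match yet)
Bit 9: prefix='00' -> emit 'k', reset
Bit 10: prefix='0' (no match yet)
Bit 11: prefix='01' -> emit 'e', reset
Bit 12: prefix='1' (no match yet)
Bit 13: prefix='10' -> emit 'o', reset
Bit 14: prefix='1' (no match yet)
Bit 15: prefix='10' -> emit 'o', reset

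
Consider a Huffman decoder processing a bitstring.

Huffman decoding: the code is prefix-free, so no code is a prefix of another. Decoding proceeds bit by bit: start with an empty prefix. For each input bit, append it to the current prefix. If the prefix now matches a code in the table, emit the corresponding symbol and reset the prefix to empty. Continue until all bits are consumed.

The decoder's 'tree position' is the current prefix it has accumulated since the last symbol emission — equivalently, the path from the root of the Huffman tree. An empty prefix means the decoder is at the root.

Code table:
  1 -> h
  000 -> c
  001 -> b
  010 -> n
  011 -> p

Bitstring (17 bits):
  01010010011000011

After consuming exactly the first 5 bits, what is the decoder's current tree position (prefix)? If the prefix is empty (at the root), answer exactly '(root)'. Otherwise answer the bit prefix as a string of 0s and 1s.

Answer: 0

Derivation:
Bit 0: prefix='0' (no match yet)
Bit 1: prefix='01' (no match yet)
Bit 2: prefix='010' -> emit 'n', reset
Bit 3: prefix='1' -> emit 'h', reset
Bit 4: prefix='0' (no match yet)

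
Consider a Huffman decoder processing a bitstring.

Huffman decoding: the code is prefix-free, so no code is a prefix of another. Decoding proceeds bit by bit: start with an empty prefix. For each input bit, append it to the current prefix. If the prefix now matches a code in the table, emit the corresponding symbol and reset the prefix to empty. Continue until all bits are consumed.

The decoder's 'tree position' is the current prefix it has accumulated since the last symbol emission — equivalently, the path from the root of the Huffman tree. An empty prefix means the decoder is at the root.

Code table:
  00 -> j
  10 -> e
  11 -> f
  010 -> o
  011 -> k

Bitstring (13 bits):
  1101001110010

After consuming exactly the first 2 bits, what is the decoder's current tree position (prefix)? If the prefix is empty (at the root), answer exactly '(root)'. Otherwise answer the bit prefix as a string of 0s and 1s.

Bit 0: prefix='1' (no match yet)
Bit 1: prefix='11' -> emit 'f', reset

Answer: (root)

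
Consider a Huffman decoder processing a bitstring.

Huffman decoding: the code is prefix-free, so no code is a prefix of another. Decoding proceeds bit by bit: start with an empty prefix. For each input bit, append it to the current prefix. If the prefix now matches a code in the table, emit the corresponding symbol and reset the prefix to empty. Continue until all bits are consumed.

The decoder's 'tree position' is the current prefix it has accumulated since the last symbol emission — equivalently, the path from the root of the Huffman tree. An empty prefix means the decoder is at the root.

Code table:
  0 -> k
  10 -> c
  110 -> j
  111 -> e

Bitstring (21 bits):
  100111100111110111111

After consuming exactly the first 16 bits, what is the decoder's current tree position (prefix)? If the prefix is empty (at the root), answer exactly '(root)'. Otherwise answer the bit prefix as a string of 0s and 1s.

Bit 0: prefix='1' (no match yet)
Bit 1: prefix='10' -> emit 'c', reset
Bit 2: prefix='0' -> emit 'k', reset
Bit 3: prefix='1' (no match yet)
Bit 4: prefix='11' (no match yet)
Bit 5: prefix='111' -> emit 'e', reset
Bit 6: prefix='1' (no match yet)
Bit 7: prefix='10' -> emit 'c', reset
Bit 8: prefix='0' -> emit 'k', reset
Bit 9: prefix='1' (no match yet)
Bit 10: prefix='11' (no match yet)
Bit 11: prefix='111' -> emit 'e', reset
Bit 12: prefix='1' (no match yet)
Bit 13: prefix='11' (no match yet)
Bit 14: prefix='110' -> emit 'j', reset
Bit 15: prefix='1' (no match yet)

Answer: 1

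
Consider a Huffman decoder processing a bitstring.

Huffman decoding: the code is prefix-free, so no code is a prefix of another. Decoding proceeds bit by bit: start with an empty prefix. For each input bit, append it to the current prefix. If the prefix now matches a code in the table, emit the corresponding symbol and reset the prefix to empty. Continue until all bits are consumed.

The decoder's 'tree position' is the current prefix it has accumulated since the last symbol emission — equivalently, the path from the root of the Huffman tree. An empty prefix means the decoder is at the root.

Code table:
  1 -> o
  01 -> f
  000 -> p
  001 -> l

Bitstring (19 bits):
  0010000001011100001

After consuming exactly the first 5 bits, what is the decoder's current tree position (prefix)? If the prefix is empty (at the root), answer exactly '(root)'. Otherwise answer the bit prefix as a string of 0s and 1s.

Bit 0: prefix='0' (no match yet)
Bit 1: prefix='00' (no match yet)
Bit 2: prefix='001' -> emit 'l', reset
Bit 3: prefix='0' (no match yet)
Bit 4: prefix='00' (no match yet)

Answer: 00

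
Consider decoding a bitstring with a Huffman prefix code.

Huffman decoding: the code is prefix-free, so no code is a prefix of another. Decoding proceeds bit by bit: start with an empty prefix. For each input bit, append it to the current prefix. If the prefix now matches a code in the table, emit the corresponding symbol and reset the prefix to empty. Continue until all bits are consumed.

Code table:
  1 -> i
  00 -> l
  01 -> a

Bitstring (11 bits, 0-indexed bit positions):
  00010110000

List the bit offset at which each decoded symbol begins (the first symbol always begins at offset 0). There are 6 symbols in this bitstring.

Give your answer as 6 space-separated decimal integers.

Answer: 0 2 4 6 7 9

Derivation:
Bit 0: prefix='0' (no match yet)
Bit 1: prefix='00' -> emit 'l', reset
Bit 2: prefix='0' (no match yet)
Bit 3: prefix='01' -> emit 'a', reset
Bit 4: prefix='0' (no match yet)
Bit 5: prefix='01' -> emit 'a', reset
Bit 6: prefix='1' -> emit 'i', reset
Bit 7: prefix='0' (no match yet)
Bit 8: prefix='00' -> emit 'l', reset
Bit 9: prefix='0' (no match yet)
Bit 10: prefix='00' -> emit 'l', reset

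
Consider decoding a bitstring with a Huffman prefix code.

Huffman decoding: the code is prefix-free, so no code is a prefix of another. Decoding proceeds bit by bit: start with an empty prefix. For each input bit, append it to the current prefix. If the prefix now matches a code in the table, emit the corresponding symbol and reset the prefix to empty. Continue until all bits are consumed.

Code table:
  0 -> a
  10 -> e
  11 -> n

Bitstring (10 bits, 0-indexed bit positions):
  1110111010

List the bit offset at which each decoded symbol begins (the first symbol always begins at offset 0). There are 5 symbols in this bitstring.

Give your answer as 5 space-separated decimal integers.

Answer: 0 2 4 6 8

Derivation:
Bit 0: prefix='1' (no match yet)
Bit 1: prefix='11' -> emit 'n', reset
Bit 2: prefix='1' (no match yet)
Bit 3: prefix='10' -> emit 'e', reset
Bit 4: prefix='1' (no match yet)
Bit 5: prefix='11' -> emit 'n', reset
Bit 6: prefix='1' (no match yet)
Bit 7: prefix='10' -> emit 'e', reset
Bit 8: prefix='1' (no match yet)
Bit 9: prefix='10' -> emit 'e', reset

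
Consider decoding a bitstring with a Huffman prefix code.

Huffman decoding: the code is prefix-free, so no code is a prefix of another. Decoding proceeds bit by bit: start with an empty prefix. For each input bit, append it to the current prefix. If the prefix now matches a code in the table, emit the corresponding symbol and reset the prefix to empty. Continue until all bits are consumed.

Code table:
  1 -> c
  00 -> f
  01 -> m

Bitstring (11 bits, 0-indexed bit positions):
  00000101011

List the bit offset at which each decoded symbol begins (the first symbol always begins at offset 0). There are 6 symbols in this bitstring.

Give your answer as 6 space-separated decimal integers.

Bit 0: prefix='0' (no match yet)
Bit 1: prefix='00' -> emit 'f', reset
Bit 2: prefix='0' (no match yet)
Bit 3: prefix='00' -> emit 'f', reset
Bit 4: prefix='0' (no match yet)
Bit 5: prefix='01' -> emit 'm', reset
Bit 6: prefix='0' (no match yet)
Bit 7: prefix='01' -> emit 'm', reset
Bit 8: prefix='0' (no match yet)
Bit 9: prefix='01' -> emit 'm', reset
Bit 10: prefix='1' -> emit 'c', reset

Answer: 0 2 4 6 8 10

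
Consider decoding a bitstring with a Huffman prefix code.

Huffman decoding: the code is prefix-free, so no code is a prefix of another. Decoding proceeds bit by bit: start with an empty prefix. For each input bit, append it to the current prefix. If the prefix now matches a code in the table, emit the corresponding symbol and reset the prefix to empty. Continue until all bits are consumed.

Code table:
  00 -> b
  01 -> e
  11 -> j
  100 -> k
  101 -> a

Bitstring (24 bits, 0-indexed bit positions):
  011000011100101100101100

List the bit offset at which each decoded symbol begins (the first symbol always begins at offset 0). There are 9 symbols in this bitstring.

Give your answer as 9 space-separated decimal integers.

Answer: 0 2 5 7 9 12 15 18 21

Derivation:
Bit 0: prefix='0' (no match yet)
Bit 1: prefix='01' -> emit 'e', reset
Bit 2: prefix='1' (no match yet)
Bit 3: prefix='10' (no match yet)
Bit 4: prefix='100' -> emit 'k', reset
Bit 5: prefix='0' (no match yet)
Bit 6: prefix='00' -> emit 'b', reset
Bit 7: prefix='1' (no match yet)
Bit 8: prefix='11' -> emit 'j', reset
Bit 9: prefix='1' (no match yet)
Bit 10: prefix='10' (no match yet)
Bit 11: prefix='100' -> emit 'k', reset
Bit 12: prefix='1' (no match yet)
Bit 13: prefix='10' (no match yet)
Bit 14: prefix='101' -> emit 'a', reset
Bit 15: prefix='1' (no match yet)
Bit 16: prefix='10' (no match yet)
Bit 17: prefix='100' -> emit 'k', reset
Bit 18: prefix='1' (no match yet)
Bit 19: prefix='10' (no match yet)
Bit 20: prefix='101' -> emit 'a', reset
Bit 21: prefix='1' (no match yet)
Bit 22: prefix='10' (no match yet)
Bit 23: prefix='100' -> emit 'k', reset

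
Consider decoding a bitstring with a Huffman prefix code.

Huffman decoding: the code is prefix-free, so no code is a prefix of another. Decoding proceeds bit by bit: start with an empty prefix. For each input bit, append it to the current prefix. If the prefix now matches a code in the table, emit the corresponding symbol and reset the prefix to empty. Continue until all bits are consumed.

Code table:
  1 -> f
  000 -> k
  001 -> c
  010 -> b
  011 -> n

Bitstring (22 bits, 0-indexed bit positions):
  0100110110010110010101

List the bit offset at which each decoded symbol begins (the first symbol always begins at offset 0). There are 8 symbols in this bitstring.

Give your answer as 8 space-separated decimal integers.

Bit 0: prefix='0' (no match yet)
Bit 1: prefix='01' (no match yet)
Bit 2: prefix='010' -> emit 'b', reset
Bit 3: prefix='0' (no match yet)
Bit 4: prefix='01' (no match yet)
Bit 5: prefix='011' -> emit 'n', reset
Bit 6: prefix='0' (no match yet)
Bit 7: prefix='01' (no match yet)
Bit 8: prefix='011' -> emit 'n', reset
Bit 9: prefix='0' (no match yet)
Bit 10: prefix='00' (no match yet)
Bit 11: prefix='001' -> emit 'c', reset
Bit 12: prefix='0' (no match yet)
Bit 13: prefix='01' (no match yet)
Bit 14: prefix='011' -> emit 'n', reset
Bit 15: prefix='0' (no match yet)
Bit 16: prefix='00' (no match yet)
Bit 17: prefix='001' -> emit 'c', reset
Bit 18: prefix='0' (no match yet)
Bit 19: prefix='01' (no match yet)
Bit 20: prefix='010' -> emit 'b', reset
Bit 21: prefix='1' -> emit 'f', reset

Answer: 0 3 6 9 12 15 18 21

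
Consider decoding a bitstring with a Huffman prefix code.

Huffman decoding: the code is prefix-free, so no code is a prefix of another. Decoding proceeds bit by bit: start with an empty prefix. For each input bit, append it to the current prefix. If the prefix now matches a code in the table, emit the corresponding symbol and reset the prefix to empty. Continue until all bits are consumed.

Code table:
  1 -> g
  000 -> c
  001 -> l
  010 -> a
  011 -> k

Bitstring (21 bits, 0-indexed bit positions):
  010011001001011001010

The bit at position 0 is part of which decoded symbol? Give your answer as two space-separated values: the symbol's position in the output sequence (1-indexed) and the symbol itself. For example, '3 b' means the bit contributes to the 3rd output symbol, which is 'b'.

Answer: 1 a

Derivation:
Bit 0: prefix='0' (no match yet)
Bit 1: prefix='01' (no match yet)
Bit 2: prefix='010' -> emit 'a', reset
Bit 3: prefix='0' (no match yet)
Bit 4: prefix='01' (no match yet)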